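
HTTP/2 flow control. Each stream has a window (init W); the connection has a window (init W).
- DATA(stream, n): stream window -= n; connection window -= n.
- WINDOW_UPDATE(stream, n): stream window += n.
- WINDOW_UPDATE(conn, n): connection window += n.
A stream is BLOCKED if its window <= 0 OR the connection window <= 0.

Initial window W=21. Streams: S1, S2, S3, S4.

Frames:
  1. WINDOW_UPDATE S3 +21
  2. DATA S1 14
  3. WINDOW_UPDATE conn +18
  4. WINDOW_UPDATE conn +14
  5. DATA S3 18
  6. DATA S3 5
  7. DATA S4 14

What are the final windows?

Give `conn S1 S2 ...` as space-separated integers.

Answer: 2 7 21 19 7

Derivation:
Op 1: conn=21 S1=21 S2=21 S3=42 S4=21 blocked=[]
Op 2: conn=7 S1=7 S2=21 S3=42 S4=21 blocked=[]
Op 3: conn=25 S1=7 S2=21 S3=42 S4=21 blocked=[]
Op 4: conn=39 S1=7 S2=21 S3=42 S4=21 blocked=[]
Op 5: conn=21 S1=7 S2=21 S3=24 S4=21 blocked=[]
Op 6: conn=16 S1=7 S2=21 S3=19 S4=21 blocked=[]
Op 7: conn=2 S1=7 S2=21 S3=19 S4=7 blocked=[]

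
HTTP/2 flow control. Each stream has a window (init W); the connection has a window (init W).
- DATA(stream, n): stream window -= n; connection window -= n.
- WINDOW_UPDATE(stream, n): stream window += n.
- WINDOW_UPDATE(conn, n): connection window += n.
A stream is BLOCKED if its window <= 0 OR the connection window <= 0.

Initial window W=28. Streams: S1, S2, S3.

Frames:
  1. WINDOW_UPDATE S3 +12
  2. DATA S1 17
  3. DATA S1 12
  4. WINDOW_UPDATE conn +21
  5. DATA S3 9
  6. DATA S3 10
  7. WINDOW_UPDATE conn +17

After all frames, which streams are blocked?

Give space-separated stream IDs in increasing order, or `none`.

Answer: S1

Derivation:
Op 1: conn=28 S1=28 S2=28 S3=40 blocked=[]
Op 2: conn=11 S1=11 S2=28 S3=40 blocked=[]
Op 3: conn=-1 S1=-1 S2=28 S3=40 blocked=[1, 2, 3]
Op 4: conn=20 S1=-1 S2=28 S3=40 blocked=[1]
Op 5: conn=11 S1=-1 S2=28 S3=31 blocked=[1]
Op 6: conn=1 S1=-1 S2=28 S3=21 blocked=[1]
Op 7: conn=18 S1=-1 S2=28 S3=21 blocked=[1]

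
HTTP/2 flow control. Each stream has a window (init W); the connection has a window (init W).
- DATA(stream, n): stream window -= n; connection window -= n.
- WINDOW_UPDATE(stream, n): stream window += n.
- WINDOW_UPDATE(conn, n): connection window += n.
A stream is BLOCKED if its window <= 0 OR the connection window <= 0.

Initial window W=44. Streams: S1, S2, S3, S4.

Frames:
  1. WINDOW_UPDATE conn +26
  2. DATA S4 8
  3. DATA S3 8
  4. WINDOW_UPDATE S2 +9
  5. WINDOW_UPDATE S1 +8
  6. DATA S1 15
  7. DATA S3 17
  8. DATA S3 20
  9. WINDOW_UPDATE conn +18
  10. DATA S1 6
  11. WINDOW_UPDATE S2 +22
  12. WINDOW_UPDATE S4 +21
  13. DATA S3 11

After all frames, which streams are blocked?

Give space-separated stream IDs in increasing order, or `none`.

Op 1: conn=70 S1=44 S2=44 S3=44 S4=44 blocked=[]
Op 2: conn=62 S1=44 S2=44 S3=44 S4=36 blocked=[]
Op 3: conn=54 S1=44 S2=44 S3=36 S4=36 blocked=[]
Op 4: conn=54 S1=44 S2=53 S3=36 S4=36 blocked=[]
Op 5: conn=54 S1=52 S2=53 S3=36 S4=36 blocked=[]
Op 6: conn=39 S1=37 S2=53 S3=36 S4=36 blocked=[]
Op 7: conn=22 S1=37 S2=53 S3=19 S4=36 blocked=[]
Op 8: conn=2 S1=37 S2=53 S3=-1 S4=36 blocked=[3]
Op 9: conn=20 S1=37 S2=53 S3=-1 S4=36 blocked=[3]
Op 10: conn=14 S1=31 S2=53 S3=-1 S4=36 blocked=[3]
Op 11: conn=14 S1=31 S2=75 S3=-1 S4=36 blocked=[3]
Op 12: conn=14 S1=31 S2=75 S3=-1 S4=57 blocked=[3]
Op 13: conn=3 S1=31 S2=75 S3=-12 S4=57 blocked=[3]

Answer: S3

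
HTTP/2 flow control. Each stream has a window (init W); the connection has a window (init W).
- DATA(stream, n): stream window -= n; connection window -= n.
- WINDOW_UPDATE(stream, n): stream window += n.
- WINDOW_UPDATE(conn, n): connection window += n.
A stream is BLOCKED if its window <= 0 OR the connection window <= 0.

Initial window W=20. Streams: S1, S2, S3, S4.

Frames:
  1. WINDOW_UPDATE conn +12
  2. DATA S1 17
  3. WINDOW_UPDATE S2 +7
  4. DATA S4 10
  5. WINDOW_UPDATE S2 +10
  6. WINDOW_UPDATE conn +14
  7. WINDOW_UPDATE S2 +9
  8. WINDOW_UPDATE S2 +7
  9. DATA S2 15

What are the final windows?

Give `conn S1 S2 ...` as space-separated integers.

Op 1: conn=32 S1=20 S2=20 S3=20 S4=20 blocked=[]
Op 2: conn=15 S1=3 S2=20 S3=20 S4=20 blocked=[]
Op 3: conn=15 S1=3 S2=27 S3=20 S4=20 blocked=[]
Op 4: conn=5 S1=3 S2=27 S3=20 S4=10 blocked=[]
Op 5: conn=5 S1=3 S2=37 S3=20 S4=10 blocked=[]
Op 6: conn=19 S1=3 S2=37 S3=20 S4=10 blocked=[]
Op 7: conn=19 S1=3 S2=46 S3=20 S4=10 blocked=[]
Op 8: conn=19 S1=3 S2=53 S3=20 S4=10 blocked=[]
Op 9: conn=4 S1=3 S2=38 S3=20 S4=10 blocked=[]

Answer: 4 3 38 20 10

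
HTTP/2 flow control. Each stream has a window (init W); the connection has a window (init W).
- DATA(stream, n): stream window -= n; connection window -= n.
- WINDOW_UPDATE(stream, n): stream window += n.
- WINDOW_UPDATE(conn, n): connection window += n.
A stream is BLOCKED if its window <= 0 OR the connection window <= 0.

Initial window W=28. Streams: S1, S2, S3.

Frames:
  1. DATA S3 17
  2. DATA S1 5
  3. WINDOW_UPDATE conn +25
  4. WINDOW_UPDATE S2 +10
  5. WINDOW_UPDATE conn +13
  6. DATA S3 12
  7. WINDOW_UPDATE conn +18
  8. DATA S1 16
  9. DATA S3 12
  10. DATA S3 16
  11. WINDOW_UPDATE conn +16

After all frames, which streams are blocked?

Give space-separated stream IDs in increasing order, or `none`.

Answer: S3

Derivation:
Op 1: conn=11 S1=28 S2=28 S3=11 blocked=[]
Op 2: conn=6 S1=23 S2=28 S3=11 blocked=[]
Op 3: conn=31 S1=23 S2=28 S3=11 blocked=[]
Op 4: conn=31 S1=23 S2=38 S3=11 blocked=[]
Op 5: conn=44 S1=23 S2=38 S3=11 blocked=[]
Op 6: conn=32 S1=23 S2=38 S3=-1 blocked=[3]
Op 7: conn=50 S1=23 S2=38 S3=-1 blocked=[3]
Op 8: conn=34 S1=7 S2=38 S3=-1 blocked=[3]
Op 9: conn=22 S1=7 S2=38 S3=-13 blocked=[3]
Op 10: conn=6 S1=7 S2=38 S3=-29 blocked=[3]
Op 11: conn=22 S1=7 S2=38 S3=-29 blocked=[3]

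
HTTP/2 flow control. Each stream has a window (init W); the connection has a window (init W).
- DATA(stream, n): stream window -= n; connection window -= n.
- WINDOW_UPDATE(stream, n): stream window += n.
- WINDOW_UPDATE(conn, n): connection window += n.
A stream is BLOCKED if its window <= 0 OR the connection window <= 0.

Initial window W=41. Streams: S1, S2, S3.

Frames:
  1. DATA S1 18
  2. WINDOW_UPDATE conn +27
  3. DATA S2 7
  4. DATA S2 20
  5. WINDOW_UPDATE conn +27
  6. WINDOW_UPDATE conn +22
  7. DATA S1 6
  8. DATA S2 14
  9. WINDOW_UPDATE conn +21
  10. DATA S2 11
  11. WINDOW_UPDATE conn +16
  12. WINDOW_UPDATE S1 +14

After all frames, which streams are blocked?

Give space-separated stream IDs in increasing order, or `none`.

Answer: S2

Derivation:
Op 1: conn=23 S1=23 S2=41 S3=41 blocked=[]
Op 2: conn=50 S1=23 S2=41 S3=41 blocked=[]
Op 3: conn=43 S1=23 S2=34 S3=41 blocked=[]
Op 4: conn=23 S1=23 S2=14 S3=41 blocked=[]
Op 5: conn=50 S1=23 S2=14 S3=41 blocked=[]
Op 6: conn=72 S1=23 S2=14 S3=41 blocked=[]
Op 7: conn=66 S1=17 S2=14 S3=41 blocked=[]
Op 8: conn=52 S1=17 S2=0 S3=41 blocked=[2]
Op 9: conn=73 S1=17 S2=0 S3=41 blocked=[2]
Op 10: conn=62 S1=17 S2=-11 S3=41 blocked=[2]
Op 11: conn=78 S1=17 S2=-11 S3=41 blocked=[2]
Op 12: conn=78 S1=31 S2=-11 S3=41 blocked=[2]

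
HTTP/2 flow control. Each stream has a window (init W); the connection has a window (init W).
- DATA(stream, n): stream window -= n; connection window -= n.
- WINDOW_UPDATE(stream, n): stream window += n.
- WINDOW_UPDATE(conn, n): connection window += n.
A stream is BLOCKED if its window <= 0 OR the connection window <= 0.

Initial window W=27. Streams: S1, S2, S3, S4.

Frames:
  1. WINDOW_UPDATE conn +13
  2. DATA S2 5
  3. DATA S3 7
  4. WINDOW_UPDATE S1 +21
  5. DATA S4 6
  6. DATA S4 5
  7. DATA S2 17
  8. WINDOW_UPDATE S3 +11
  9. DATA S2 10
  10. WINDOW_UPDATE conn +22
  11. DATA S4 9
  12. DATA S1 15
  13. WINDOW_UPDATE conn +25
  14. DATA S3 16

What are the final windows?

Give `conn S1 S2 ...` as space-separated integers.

Op 1: conn=40 S1=27 S2=27 S3=27 S4=27 blocked=[]
Op 2: conn=35 S1=27 S2=22 S3=27 S4=27 blocked=[]
Op 3: conn=28 S1=27 S2=22 S3=20 S4=27 blocked=[]
Op 4: conn=28 S1=48 S2=22 S3=20 S4=27 blocked=[]
Op 5: conn=22 S1=48 S2=22 S3=20 S4=21 blocked=[]
Op 6: conn=17 S1=48 S2=22 S3=20 S4=16 blocked=[]
Op 7: conn=0 S1=48 S2=5 S3=20 S4=16 blocked=[1, 2, 3, 4]
Op 8: conn=0 S1=48 S2=5 S3=31 S4=16 blocked=[1, 2, 3, 4]
Op 9: conn=-10 S1=48 S2=-5 S3=31 S4=16 blocked=[1, 2, 3, 4]
Op 10: conn=12 S1=48 S2=-5 S3=31 S4=16 blocked=[2]
Op 11: conn=3 S1=48 S2=-5 S3=31 S4=7 blocked=[2]
Op 12: conn=-12 S1=33 S2=-5 S3=31 S4=7 blocked=[1, 2, 3, 4]
Op 13: conn=13 S1=33 S2=-5 S3=31 S4=7 blocked=[2]
Op 14: conn=-3 S1=33 S2=-5 S3=15 S4=7 blocked=[1, 2, 3, 4]

Answer: -3 33 -5 15 7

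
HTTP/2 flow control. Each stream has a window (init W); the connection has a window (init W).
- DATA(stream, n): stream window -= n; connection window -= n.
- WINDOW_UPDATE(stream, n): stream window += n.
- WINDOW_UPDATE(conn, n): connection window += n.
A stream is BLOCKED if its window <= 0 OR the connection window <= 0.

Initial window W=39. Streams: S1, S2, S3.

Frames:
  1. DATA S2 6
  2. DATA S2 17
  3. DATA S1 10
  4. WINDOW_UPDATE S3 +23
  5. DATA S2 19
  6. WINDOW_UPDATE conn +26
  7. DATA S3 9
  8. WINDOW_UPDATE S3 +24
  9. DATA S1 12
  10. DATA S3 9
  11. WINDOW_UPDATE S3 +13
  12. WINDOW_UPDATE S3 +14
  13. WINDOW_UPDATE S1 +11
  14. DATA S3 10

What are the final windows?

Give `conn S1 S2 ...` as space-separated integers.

Op 1: conn=33 S1=39 S2=33 S3=39 blocked=[]
Op 2: conn=16 S1=39 S2=16 S3=39 blocked=[]
Op 3: conn=6 S1=29 S2=16 S3=39 blocked=[]
Op 4: conn=6 S1=29 S2=16 S3=62 blocked=[]
Op 5: conn=-13 S1=29 S2=-3 S3=62 blocked=[1, 2, 3]
Op 6: conn=13 S1=29 S2=-3 S3=62 blocked=[2]
Op 7: conn=4 S1=29 S2=-3 S3=53 blocked=[2]
Op 8: conn=4 S1=29 S2=-3 S3=77 blocked=[2]
Op 9: conn=-8 S1=17 S2=-3 S3=77 blocked=[1, 2, 3]
Op 10: conn=-17 S1=17 S2=-3 S3=68 blocked=[1, 2, 3]
Op 11: conn=-17 S1=17 S2=-3 S3=81 blocked=[1, 2, 3]
Op 12: conn=-17 S1=17 S2=-3 S3=95 blocked=[1, 2, 3]
Op 13: conn=-17 S1=28 S2=-3 S3=95 blocked=[1, 2, 3]
Op 14: conn=-27 S1=28 S2=-3 S3=85 blocked=[1, 2, 3]

Answer: -27 28 -3 85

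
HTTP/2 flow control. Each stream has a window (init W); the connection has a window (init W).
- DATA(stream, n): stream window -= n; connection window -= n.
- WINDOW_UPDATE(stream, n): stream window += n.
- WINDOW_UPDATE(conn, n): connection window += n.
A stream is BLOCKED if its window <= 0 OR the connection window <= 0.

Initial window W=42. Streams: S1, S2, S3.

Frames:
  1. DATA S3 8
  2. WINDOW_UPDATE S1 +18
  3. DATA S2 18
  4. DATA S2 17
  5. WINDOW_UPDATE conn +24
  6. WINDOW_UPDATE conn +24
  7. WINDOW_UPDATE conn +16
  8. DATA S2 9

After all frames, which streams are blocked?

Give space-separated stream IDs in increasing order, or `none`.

Answer: S2

Derivation:
Op 1: conn=34 S1=42 S2=42 S3=34 blocked=[]
Op 2: conn=34 S1=60 S2=42 S3=34 blocked=[]
Op 3: conn=16 S1=60 S2=24 S3=34 blocked=[]
Op 4: conn=-1 S1=60 S2=7 S3=34 blocked=[1, 2, 3]
Op 5: conn=23 S1=60 S2=7 S3=34 blocked=[]
Op 6: conn=47 S1=60 S2=7 S3=34 blocked=[]
Op 7: conn=63 S1=60 S2=7 S3=34 blocked=[]
Op 8: conn=54 S1=60 S2=-2 S3=34 blocked=[2]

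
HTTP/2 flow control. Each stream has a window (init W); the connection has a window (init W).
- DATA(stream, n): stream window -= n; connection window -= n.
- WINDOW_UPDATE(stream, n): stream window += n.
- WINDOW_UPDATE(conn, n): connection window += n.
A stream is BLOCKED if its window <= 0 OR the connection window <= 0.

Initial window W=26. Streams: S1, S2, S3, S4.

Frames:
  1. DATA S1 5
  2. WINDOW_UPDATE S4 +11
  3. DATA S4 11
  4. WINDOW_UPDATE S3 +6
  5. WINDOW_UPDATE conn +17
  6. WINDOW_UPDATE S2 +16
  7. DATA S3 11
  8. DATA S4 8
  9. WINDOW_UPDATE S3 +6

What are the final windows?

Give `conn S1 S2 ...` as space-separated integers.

Answer: 8 21 42 27 18

Derivation:
Op 1: conn=21 S1=21 S2=26 S3=26 S4=26 blocked=[]
Op 2: conn=21 S1=21 S2=26 S3=26 S4=37 blocked=[]
Op 3: conn=10 S1=21 S2=26 S3=26 S4=26 blocked=[]
Op 4: conn=10 S1=21 S2=26 S3=32 S4=26 blocked=[]
Op 5: conn=27 S1=21 S2=26 S3=32 S4=26 blocked=[]
Op 6: conn=27 S1=21 S2=42 S3=32 S4=26 blocked=[]
Op 7: conn=16 S1=21 S2=42 S3=21 S4=26 blocked=[]
Op 8: conn=8 S1=21 S2=42 S3=21 S4=18 blocked=[]
Op 9: conn=8 S1=21 S2=42 S3=27 S4=18 blocked=[]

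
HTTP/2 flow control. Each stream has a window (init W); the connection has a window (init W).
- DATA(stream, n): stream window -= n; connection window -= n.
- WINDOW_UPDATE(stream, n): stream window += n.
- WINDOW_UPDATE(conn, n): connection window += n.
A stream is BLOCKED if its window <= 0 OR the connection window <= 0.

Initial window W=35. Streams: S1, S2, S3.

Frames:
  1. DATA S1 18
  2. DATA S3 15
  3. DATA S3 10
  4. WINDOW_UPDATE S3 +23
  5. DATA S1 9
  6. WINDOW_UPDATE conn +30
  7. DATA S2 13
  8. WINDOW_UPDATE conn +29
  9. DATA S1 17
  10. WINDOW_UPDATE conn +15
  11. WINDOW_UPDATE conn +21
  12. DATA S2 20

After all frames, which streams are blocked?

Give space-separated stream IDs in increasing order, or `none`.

Answer: S1

Derivation:
Op 1: conn=17 S1=17 S2=35 S3=35 blocked=[]
Op 2: conn=2 S1=17 S2=35 S3=20 blocked=[]
Op 3: conn=-8 S1=17 S2=35 S3=10 blocked=[1, 2, 3]
Op 4: conn=-8 S1=17 S2=35 S3=33 blocked=[1, 2, 3]
Op 5: conn=-17 S1=8 S2=35 S3=33 blocked=[1, 2, 3]
Op 6: conn=13 S1=8 S2=35 S3=33 blocked=[]
Op 7: conn=0 S1=8 S2=22 S3=33 blocked=[1, 2, 3]
Op 8: conn=29 S1=8 S2=22 S3=33 blocked=[]
Op 9: conn=12 S1=-9 S2=22 S3=33 blocked=[1]
Op 10: conn=27 S1=-9 S2=22 S3=33 blocked=[1]
Op 11: conn=48 S1=-9 S2=22 S3=33 blocked=[1]
Op 12: conn=28 S1=-9 S2=2 S3=33 blocked=[1]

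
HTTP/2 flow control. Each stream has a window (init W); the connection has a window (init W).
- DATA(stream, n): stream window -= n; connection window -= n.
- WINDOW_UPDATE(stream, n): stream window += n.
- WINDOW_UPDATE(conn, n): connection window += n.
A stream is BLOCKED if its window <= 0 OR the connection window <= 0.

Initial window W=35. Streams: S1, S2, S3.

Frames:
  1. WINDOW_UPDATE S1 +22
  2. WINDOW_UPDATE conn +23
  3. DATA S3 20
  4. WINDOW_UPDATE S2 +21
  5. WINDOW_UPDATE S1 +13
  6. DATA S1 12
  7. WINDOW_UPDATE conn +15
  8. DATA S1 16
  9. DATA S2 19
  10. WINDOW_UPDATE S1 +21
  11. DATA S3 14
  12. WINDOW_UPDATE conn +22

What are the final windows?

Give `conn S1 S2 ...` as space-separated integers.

Op 1: conn=35 S1=57 S2=35 S3=35 blocked=[]
Op 2: conn=58 S1=57 S2=35 S3=35 blocked=[]
Op 3: conn=38 S1=57 S2=35 S3=15 blocked=[]
Op 4: conn=38 S1=57 S2=56 S3=15 blocked=[]
Op 5: conn=38 S1=70 S2=56 S3=15 blocked=[]
Op 6: conn=26 S1=58 S2=56 S3=15 blocked=[]
Op 7: conn=41 S1=58 S2=56 S3=15 blocked=[]
Op 8: conn=25 S1=42 S2=56 S3=15 blocked=[]
Op 9: conn=6 S1=42 S2=37 S3=15 blocked=[]
Op 10: conn=6 S1=63 S2=37 S3=15 blocked=[]
Op 11: conn=-8 S1=63 S2=37 S3=1 blocked=[1, 2, 3]
Op 12: conn=14 S1=63 S2=37 S3=1 blocked=[]

Answer: 14 63 37 1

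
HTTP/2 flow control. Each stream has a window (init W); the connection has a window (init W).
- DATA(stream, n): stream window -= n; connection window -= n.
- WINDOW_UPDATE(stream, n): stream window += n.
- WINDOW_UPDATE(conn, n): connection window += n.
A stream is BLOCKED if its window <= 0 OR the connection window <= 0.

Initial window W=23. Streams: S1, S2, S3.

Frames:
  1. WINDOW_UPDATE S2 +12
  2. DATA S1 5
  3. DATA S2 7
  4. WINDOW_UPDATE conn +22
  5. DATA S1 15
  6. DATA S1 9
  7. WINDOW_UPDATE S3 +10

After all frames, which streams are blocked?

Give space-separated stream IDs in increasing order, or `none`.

Answer: S1

Derivation:
Op 1: conn=23 S1=23 S2=35 S3=23 blocked=[]
Op 2: conn=18 S1=18 S2=35 S3=23 blocked=[]
Op 3: conn=11 S1=18 S2=28 S3=23 blocked=[]
Op 4: conn=33 S1=18 S2=28 S3=23 blocked=[]
Op 5: conn=18 S1=3 S2=28 S3=23 blocked=[]
Op 6: conn=9 S1=-6 S2=28 S3=23 blocked=[1]
Op 7: conn=9 S1=-6 S2=28 S3=33 blocked=[1]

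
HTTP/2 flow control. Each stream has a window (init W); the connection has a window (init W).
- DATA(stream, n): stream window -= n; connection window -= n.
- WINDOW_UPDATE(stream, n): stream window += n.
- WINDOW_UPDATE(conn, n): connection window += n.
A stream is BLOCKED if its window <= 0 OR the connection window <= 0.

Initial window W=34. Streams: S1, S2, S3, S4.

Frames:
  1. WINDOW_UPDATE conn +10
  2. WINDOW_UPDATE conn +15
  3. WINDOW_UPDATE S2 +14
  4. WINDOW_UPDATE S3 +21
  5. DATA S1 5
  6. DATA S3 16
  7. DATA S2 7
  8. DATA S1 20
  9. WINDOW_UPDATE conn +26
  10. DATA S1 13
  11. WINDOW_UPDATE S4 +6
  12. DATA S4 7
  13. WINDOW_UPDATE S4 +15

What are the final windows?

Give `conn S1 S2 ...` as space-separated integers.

Op 1: conn=44 S1=34 S2=34 S3=34 S4=34 blocked=[]
Op 2: conn=59 S1=34 S2=34 S3=34 S4=34 blocked=[]
Op 3: conn=59 S1=34 S2=48 S3=34 S4=34 blocked=[]
Op 4: conn=59 S1=34 S2=48 S3=55 S4=34 blocked=[]
Op 5: conn=54 S1=29 S2=48 S3=55 S4=34 blocked=[]
Op 6: conn=38 S1=29 S2=48 S3=39 S4=34 blocked=[]
Op 7: conn=31 S1=29 S2=41 S3=39 S4=34 blocked=[]
Op 8: conn=11 S1=9 S2=41 S3=39 S4=34 blocked=[]
Op 9: conn=37 S1=9 S2=41 S3=39 S4=34 blocked=[]
Op 10: conn=24 S1=-4 S2=41 S3=39 S4=34 blocked=[1]
Op 11: conn=24 S1=-4 S2=41 S3=39 S4=40 blocked=[1]
Op 12: conn=17 S1=-4 S2=41 S3=39 S4=33 blocked=[1]
Op 13: conn=17 S1=-4 S2=41 S3=39 S4=48 blocked=[1]

Answer: 17 -4 41 39 48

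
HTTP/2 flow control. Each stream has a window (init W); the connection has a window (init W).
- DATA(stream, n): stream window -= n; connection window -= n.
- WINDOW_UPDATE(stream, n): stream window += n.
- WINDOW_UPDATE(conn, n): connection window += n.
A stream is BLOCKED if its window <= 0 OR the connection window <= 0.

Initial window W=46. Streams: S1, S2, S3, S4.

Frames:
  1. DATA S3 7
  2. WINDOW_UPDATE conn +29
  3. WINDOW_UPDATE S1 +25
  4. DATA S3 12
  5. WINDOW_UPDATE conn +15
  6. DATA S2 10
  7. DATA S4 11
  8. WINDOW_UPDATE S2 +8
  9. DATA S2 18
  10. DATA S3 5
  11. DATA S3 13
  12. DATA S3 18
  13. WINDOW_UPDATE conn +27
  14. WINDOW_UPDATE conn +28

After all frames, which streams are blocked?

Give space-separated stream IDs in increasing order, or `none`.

Answer: S3

Derivation:
Op 1: conn=39 S1=46 S2=46 S3=39 S4=46 blocked=[]
Op 2: conn=68 S1=46 S2=46 S3=39 S4=46 blocked=[]
Op 3: conn=68 S1=71 S2=46 S3=39 S4=46 blocked=[]
Op 4: conn=56 S1=71 S2=46 S3=27 S4=46 blocked=[]
Op 5: conn=71 S1=71 S2=46 S3=27 S4=46 blocked=[]
Op 6: conn=61 S1=71 S2=36 S3=27 S4=46 blocked=[]
Op 7: conn=50 S1=71 S2=36 S3=27 S4=35 blocked=[]
Op 8: conn=50 S1=71 S2=44 S3=27 S4=35 blocked=[]
Op 9: conn=32 S1=71 S2=26 S3=27 S4=35 blocked=[]
Op 10: conn=27 S1=71 S2=26 S3=22 S4=35 blocked=[]
Op 11: conn=14 S1=71 S2=26 S3=9 S4=35 blocked=[]
Op 12: conn=-4 S1=71 S2=26 S3=-9 S4=35 blocked=[1, 2, 3, 4]
Op 13: conn=23 S1=71 S2=26 S3=-9 S4=35 blocked=[3]
Op 14: conn=51 S1=71 S2=26 S3=-9 S4=35 blocked=[3]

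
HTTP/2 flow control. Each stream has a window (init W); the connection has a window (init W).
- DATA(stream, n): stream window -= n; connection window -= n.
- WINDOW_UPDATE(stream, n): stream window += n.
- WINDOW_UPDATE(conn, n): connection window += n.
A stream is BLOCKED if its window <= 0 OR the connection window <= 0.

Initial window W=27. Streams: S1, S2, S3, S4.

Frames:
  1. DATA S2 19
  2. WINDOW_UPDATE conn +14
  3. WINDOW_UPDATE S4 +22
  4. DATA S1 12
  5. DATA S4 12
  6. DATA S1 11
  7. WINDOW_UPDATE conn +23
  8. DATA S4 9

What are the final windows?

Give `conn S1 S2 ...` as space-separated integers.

Op 1: conn=8 S1=27 S2=8 S3=27 S4=27 blocked=[]
Op 2: conn=22 S1=27 S2=8 S3=27 S4=27 blocked=[]
Op 3: conn=22 S1=27 S2=8 S3=27 S4=49 blocked=[]
Op 4: conn=10 S1=15 S2=8 S3=27 S4=49 blocked=[]
Op 5: conn=-2 S1=15 S2=8 S3=27 S4=37 blocked=[1, 2, 3, 4]
Op 6: conn=-13 S1=4 S2=8 S3=27 S4=37 blocked=[1, 2, 3, 4]
Op 7: conn=10 S1=4 S2=8 S3=27 S4=37 blocked=[]
Op 8: conn=1 S1=4 S2=8 S3=27 S4=28 blocked=[]

Answer: 1 4 8 27 28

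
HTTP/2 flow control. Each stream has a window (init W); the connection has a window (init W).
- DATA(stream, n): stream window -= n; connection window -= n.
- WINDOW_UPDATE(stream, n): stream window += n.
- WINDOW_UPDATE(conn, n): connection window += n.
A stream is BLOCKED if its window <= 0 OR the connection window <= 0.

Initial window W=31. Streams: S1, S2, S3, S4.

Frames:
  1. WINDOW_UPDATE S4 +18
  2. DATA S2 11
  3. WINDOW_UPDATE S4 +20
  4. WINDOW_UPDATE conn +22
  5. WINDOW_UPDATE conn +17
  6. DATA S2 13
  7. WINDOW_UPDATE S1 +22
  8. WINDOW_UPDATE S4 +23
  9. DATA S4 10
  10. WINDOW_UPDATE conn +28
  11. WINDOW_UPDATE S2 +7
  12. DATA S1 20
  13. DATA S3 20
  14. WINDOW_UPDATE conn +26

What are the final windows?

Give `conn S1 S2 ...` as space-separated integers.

Answer: 50 33 14 11 82

Derivation:
Op 1: conn=31 S1=31 S2=31 S3=31 S4=49 blocked=[]
Op 2: conn=20 S1=31 S2=20 S3=31 S4=49 blocked=[]
Op 3: conn=20 S1=31 S2=20 S3=31 S4=69 blocked=[]
Op 4: conn=42 S1=31 S2=20 S3=31 S4=69 blocked=[]
Op 5: conn=59 S1=31 S2=20 S3=31 S4=69 blocked=[]
Op 6: conn=46 S1=31 S2=7 S3=31 S4=69 blocked=[]
Op 7: conn=46 S1=53 S2=7 S3=31 S4=69 blocked=[]
Op 8: conn=46 S1=53 S2=7 S3=31 S4=92 blocked=[]
Op 9: conn=36 S1=53 S2=7 S3=31 S4=82 blocked=[]
Op 10: conn=64 S1=53 S2=7 S3=31 S4=82 blocked=[]
Op 11: conn=64 S1=53 S2=14 S3=31 S4=82 blocked=[]
Op 12: conn=44 S1=33 S2=14 S3=31 S4=82 blocked=[]
Op 13: conn=24 S1=33 S2=14 S3=11 S4=82 blocked=[]
Op 14: conn=50 S1=33 S2=14 S3=11 S4=82 blocked=[]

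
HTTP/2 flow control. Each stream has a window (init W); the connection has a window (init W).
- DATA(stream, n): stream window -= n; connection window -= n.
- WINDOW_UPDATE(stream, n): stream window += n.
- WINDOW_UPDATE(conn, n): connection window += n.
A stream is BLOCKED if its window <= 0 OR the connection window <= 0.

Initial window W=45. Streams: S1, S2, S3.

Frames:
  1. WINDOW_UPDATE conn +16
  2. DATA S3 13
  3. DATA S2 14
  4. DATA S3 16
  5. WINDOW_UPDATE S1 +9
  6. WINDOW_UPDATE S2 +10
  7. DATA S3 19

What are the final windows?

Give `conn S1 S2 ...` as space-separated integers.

Op 1: conn=61 S1=45 S2=45 S3=45 blocked=[]
Op 2: conn=48 S1=45 S2=45 S3=32 blocked=[]
Op 3: conn=34 S1=45 S2=31 S3=32 blocked=[]
Op 4: conn=18 S1=45 S2=31 S3=16 blocked=[]
Op 5: conn=18 S1=54 S2=31 S3=16 blocked=[]
Op 6: conn=18 S1=54 S2=41 S3=16 blocked=[]
Op 7: conn=-1 S1=54 S2=41 S3=-3 blocked=[1, 2, 3]

Answer: -1 54 41 -3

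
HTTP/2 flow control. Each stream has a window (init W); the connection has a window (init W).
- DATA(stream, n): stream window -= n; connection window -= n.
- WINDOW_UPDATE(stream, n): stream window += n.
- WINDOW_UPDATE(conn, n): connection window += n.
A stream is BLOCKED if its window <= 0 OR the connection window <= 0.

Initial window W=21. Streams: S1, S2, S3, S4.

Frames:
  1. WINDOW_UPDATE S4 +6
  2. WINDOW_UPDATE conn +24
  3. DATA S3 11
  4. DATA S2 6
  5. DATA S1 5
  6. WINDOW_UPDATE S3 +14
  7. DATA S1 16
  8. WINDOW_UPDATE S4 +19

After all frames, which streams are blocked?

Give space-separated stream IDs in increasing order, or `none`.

Answer: S1

Derivation:
Op 1: conn=21 S1=21 S2=21 S3=21 S4=27 blocked=[]
Op 2: conn=45 S1=21 S2=21 S3=21 S4=27 blocked=[]
Op 3: conn=34 S1=21 S2=21 S3=10 S4=27 blocked=[]
Op 4: conn=28 S1=21 S2=15 S3=10 S4=27 blocked=[]
Op 5: conn=23 S1=16 S2=15 S3=10 S4=27 blocked=[]
Op 6: conn=23 S1=16 S2=15 S3=24 S4=27 blocked=[]
Op 7: conn=7 S1=0 S2=15 S3=24 S4=27 blocked=[1]
Op 8: conn=7 S1=0 S2=15 S3=24 S4=46 blocked=[1]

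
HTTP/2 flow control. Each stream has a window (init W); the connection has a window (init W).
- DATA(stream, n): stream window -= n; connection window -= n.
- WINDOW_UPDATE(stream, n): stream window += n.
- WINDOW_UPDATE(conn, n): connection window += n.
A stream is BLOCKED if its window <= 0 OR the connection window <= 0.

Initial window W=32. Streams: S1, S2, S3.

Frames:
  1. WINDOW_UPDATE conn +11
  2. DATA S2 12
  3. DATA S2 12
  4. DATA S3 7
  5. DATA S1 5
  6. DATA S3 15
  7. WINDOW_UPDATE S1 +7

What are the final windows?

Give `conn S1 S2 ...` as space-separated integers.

Answer: -8 34 8 10

Derivation:
Op 1: conn=43 S1=32 S2=32 S3=32 blocked=[]
Op 2: conn=31 S1=32 S2=20 S3=32 blocked=[]
Op 3: conn=19 S1=32 S2=8 S3=32 blocked=[]
Op 4: conn=12 S1=32 S2=8 S3=25 blocked=[]
Op 5: conn=7 S1=27 S2=8 S3=25 blocked=[]
Op 6: conn=-8 S1=27 S2=8 S3=10 blocked=[1, 2, 3]
Op 7: conn=-8 S1=34 S2=8 S3=10 blocked=[1, 2, 3]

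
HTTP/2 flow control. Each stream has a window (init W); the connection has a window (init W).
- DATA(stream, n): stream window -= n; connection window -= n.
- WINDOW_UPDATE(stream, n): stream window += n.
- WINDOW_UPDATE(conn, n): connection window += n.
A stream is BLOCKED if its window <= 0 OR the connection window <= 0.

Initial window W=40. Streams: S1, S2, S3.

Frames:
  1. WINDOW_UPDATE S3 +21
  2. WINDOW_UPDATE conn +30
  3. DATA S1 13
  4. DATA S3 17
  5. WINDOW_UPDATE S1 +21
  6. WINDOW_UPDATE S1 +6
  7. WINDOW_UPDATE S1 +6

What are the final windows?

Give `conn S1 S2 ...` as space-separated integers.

Answer: 40 60 40 44

Derivation:
Op 1: conn=40 S1=40 S2=40 S3=61 blocked=[]
Op 2: conn=70 S1=40 S2=40 S3=61 blocked=[]
Op 3: conn=57 S1=27 S2=40 S3=61 blocked=[]
Op 4: conn=40 S1=27 S2=40 S3=44 blocked=[]
Op 5: conn=40 S1=48 S2=40 S3=44 blocked=[]
Op 6: conn=40 S1=54 S2=40 S3=44 blocked=[]
Op 7: conn=40 S1=60 S2=40 S3=44 blocked=[]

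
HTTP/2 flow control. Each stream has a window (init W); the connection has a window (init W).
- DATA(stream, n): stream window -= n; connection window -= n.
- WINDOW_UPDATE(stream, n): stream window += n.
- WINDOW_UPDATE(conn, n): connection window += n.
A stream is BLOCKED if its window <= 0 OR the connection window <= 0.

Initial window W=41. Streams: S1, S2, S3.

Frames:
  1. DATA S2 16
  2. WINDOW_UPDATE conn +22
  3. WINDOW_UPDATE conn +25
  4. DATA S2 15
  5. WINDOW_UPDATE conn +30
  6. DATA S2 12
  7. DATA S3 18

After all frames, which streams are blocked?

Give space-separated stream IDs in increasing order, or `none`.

Answer: S2

Derivation:
Op 1: conn=25 S1=41 S2=25 S3=41 blocked=[]
Op 2: conn=47 S1=41 S2=25 S3=41 blocked=[]
Op 3: conn=72 S1=41 S2=25 S3=41 blocked=[]
Op 4: conn=57 S1=41 S2=10 S3=41 blocked=[]
Op 5: conn=87 S1=41 S2=10 S3=41 blocked=[]
Op 6: conn=75 S1=41 S2=-2 S3=41 blocked=[2]
Op 7: conn=57 S1=41 S2=-2 S3=23 blocked=[2]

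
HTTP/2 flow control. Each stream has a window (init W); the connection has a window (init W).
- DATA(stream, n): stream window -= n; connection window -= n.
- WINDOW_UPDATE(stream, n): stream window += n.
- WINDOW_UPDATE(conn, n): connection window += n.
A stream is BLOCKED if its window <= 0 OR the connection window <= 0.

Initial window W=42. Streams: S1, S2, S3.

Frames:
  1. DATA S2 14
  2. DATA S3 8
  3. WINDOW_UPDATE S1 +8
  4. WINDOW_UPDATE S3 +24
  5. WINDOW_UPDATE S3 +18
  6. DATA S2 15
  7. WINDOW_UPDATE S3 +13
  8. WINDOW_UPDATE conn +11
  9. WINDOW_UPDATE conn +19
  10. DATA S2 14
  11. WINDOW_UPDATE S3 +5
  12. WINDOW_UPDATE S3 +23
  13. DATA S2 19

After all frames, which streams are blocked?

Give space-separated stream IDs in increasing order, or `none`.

Op 1: conn=28 S1=42 S2=28 S3=42 blocked=[]
Op 2: conn=20 S1=42 S2=28 S3=34 blocked=[]
Op 3: conn=20 S1=50 S2=28 S3=34 blocked=[]
Op 4: conn=20 S1=50 S2=28 S3=58 blocked=[]
Op 5: conn=20 S1=50 S2=28 S3=76 blocked=[]
Op 6: conn=5 S1=50 S2=13 S3=76 blocked=[]
Op 7: conn=5 S1=50 S2=13 S3=89 blocked=[]
Op 8: conn=16 S1=50 S2=13 S3=89 blocked=[]
Op 9: conn=35 S1=50 S2=13 S3=89 blocked=[]
Op 10: conn=21 S1=50 S2=-1 S3=89 blocked=[2]
Op 11: conn=21 S1=50 S2=-1 S3=94 blocked=[2]
Op 12: conn=21 S1=50 S2=-1 S3=117 blocked=[2]
Op 13: conn=2 S1=50 S2=-20 S3=117 blocked=[2]

Answer: S2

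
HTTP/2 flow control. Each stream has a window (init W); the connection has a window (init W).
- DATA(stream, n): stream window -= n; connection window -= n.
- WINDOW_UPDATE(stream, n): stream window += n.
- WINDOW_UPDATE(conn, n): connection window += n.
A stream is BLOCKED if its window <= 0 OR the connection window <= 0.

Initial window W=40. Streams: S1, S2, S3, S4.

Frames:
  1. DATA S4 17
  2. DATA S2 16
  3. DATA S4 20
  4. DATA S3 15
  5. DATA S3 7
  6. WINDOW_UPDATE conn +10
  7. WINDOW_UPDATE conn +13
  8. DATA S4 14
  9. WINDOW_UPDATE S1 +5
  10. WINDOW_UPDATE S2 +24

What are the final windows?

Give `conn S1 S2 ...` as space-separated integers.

Op 1: conn=23 S1=40 S2=40 S3=40 S4=23 blocked=[]
Op 2: conn=7 S1=40 S2=24 S3=40 S4=23 blocked=[]
Op 3: conn=-13 S1=40 S2=24 S3=40 S4=3 blocked=[1, 2, 3, 4]
Op 4: conn=-28 S1=40 S2=24 S3=25 S4=3 blocked=[1, 2, 3, 4]
Op 5: conn=-35 S1=40 S2=24 S3=18 S4=3 blocked=[1, 2, 3, 4]
Op 6: conn=-25 S1=40 S2=24 S3=18 S4=3 blocked=[1, 2, 3, 4]
Op 7: conn=-12 S1=40 S2=24 S3=18 S4=3 blocked=[1, 2, 3, 4]
Op 8: conn=-26 S1=40 S2=24 S3=18 S4=-11 blocked=[1, 2, 3, 4]
Op 9: conn=-26 S1=45 S2=24 S3=18 S4=-11 blocked=[1, 2, 3, 4]
Op 10: conn=-26 S1=45 S2=48 S3=18 S4=-11 blocked=[1, 2, 3, 4]

Answer: -26 45 48 18 -11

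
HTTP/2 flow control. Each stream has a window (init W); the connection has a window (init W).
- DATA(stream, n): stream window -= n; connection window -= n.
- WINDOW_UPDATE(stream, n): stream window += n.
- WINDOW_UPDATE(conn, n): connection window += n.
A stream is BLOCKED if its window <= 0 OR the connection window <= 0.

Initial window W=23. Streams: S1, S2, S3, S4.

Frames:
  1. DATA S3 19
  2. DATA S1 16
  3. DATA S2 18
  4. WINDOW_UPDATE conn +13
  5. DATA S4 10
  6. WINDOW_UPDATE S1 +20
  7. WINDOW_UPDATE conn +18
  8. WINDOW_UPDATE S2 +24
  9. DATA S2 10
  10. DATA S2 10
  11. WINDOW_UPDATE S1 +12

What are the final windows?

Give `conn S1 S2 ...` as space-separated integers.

Answer: -29 39 9 4 13

Derivation:
Op 1: conn=4 S1=23 S2=23 S3=4 S4=23 blocked=[]
Op 2: conn=-12 S1=7 S2=23 S3=4 S4=23 blocked=[1, 2, 3, 4]
Op 3: conn=-30 S1=7 S2=5 S3=4 S4=23 blocked=[1, 2, 3, 4]
Op 4: conn=-17 S1=7 S2=5 S3=4 S4=23 blocked=[1, 2, 3, 4]
Op 5: conn=-27 S1=7 S2=5 S3=4 S4=13 blocked=[1, 2, 3, 4]
Op 6: conn=-27 S1=27 S2=5 S3=4 S4=13 blocked=[1, 2, 3, 4]
Op 7: conn=-9 S1=27 S2=5 S3=4 S4=13 blocked=[1, 2, 3, 4]
Op 8: conn=-9 S1=27 S2=29 S3=4 S4=13 blocked=[1, 2, 3, 4]
Op 9: conn=-19 S1=27 S2=19 S3=4 S4=13 blocked=[1, 2, 3, 4]
Op 10: conn=-29 S1=27 S2=9 S3=4 S4=13 blocked=[1, 2, 3, 4]
Op 11: conn=-29 S1=39 S2=9 S3=4 S4=13 blocked=[1, 2, 3, 4]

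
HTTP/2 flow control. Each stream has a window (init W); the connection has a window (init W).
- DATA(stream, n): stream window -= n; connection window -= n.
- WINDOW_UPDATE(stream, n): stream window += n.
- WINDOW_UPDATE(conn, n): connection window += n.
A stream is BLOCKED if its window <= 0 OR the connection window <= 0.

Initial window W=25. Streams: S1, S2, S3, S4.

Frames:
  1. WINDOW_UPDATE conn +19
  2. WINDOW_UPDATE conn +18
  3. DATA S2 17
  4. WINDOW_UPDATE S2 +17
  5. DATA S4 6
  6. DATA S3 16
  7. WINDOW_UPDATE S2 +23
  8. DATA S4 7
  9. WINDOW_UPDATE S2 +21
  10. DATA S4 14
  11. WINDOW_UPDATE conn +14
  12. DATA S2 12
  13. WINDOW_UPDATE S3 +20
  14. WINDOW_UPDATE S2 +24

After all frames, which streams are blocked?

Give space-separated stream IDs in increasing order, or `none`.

Answer: S4

Derivation:
Op 1: conn=44 S1=25 S2=25 S3=25 S4=25 blocked=[]
Op 2: conn=62 S1=25 S2=25 S3=25 S4=25 blocked=[]
Op 3: conn=45 S1=25 S2=8 S3=25 S4=25 blocked=[]
Op 4: conn=45 S1=25 S2=25 S3=25 S4=25 blocked=[]
Op 5: conn=39 S1=25 S2=25 S3=25 S4=19 blocked=[]
Op 6: conn=23 S1=25 S2=25 S3=9 S4=19 blocked=[]
Op 7: conn=23 S1=25 S2=48 S3=9 S4=19 blocked=[]
Op 8: conn=16 S1=25 S2=48 S3=9 S4=12 blocked=[]
Op 9: conn=16 S1=25 S2=69 S3=9 S4=12 blocked=[]
Op 10: conn=2 S1=25 S2=69 S3=9 S4=-2 blocked=[4]
Op 11: conn=16 S1=25 S2=69 S3=9 S4=-2 blocked=[4]
Op 12: conn=4 S1=25 S2=57 S3=9 S4=-2 blocked=[4]
Op 13: conn=4 S1=25 S2=57 S3=29 S4=-2 blocked=[4]
Op 14: conn=4 S1=25 S2=81 S3=29 S4=-2 blocked=[4]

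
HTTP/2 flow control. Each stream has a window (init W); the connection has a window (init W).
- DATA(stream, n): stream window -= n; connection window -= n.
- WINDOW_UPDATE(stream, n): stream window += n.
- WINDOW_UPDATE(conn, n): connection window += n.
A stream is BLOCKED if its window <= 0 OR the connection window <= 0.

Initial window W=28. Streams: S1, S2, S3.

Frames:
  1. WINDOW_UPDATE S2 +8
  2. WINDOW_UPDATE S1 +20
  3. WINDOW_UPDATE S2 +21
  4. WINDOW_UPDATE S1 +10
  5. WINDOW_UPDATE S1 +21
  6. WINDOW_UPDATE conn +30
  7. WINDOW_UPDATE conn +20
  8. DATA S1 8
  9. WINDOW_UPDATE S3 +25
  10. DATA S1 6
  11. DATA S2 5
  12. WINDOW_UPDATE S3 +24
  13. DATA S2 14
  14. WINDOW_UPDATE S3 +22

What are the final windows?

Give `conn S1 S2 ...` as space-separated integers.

Answer: 45 65 38 99

Derivation:
Op 1: conn=28 S1=28 S2=36 S3=28 blocked=[]
Op 2: conn=28 S1=48 S2=36 S3=28 blocked=[]
Op 3: conn=28 S1=48 S2=57 S3=28 blocked=[]
Op 4: conn=28 S1=58 S2=57 S3=28 blocked=[]
Op 5: conn=28 S1=79 S2=57 S3=28 blocked=[]
Op 6: conn=58 S1=79 S2=57 S3=28 blocked=[]
Op 7: conn=78 S1=79 S2=57 S3=28 blocked=[]
Op 8: conn=70 S1=71 S2=57 S3=28 blocked=[]
Op 9: conn=70 S1=71 S2=57 S3=53 blocked=[]
Op 10: conn=64 S1=65 S2=57 S3=53 blocked=[]
Op 11: conn=59 S1=65 S2=52 S3=53 blocked=[]
Op 12: conn=59 S1=65 S2=52 S3=77 blocked=[]
Op 13: conn=45 S1=65 S2=38 S3=77 blocked=[]
Op 14: conn=45 S1=65 S2=38 S3=99 blocked=[]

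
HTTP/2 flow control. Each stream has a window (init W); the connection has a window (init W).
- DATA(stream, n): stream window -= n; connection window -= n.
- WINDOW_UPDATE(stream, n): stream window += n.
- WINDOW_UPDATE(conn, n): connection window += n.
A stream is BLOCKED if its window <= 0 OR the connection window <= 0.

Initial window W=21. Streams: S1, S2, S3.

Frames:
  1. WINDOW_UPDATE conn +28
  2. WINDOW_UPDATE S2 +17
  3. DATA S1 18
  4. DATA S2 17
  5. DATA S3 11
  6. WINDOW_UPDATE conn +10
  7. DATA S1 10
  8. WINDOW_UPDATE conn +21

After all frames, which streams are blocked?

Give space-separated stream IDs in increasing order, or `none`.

Op 1: conn=49 S1=21 S2=21 S3=21 blocked=[]
Op 2: conn=49 S1=21 S2=38 S3=21 blocked=[]
Op 3: conn=31 S1=3 S2=38 S3=21 blocked=[]
Op 4: conn=14 S1=3 S2=21 S3=21 blocked=[]
Op 5: conn=3 S1=3 S2=21 S3=10 blocked=[]
Op 6: conn=13 S1=3 S2=21 S3=10 blocked=[]
Op 7: conn=3 S1=-7 S2=21 S3=10 blocked=[1]
Op 8: conn=24 S1=-7 S2=21 S3=10 blocked=[1]

Answer: S1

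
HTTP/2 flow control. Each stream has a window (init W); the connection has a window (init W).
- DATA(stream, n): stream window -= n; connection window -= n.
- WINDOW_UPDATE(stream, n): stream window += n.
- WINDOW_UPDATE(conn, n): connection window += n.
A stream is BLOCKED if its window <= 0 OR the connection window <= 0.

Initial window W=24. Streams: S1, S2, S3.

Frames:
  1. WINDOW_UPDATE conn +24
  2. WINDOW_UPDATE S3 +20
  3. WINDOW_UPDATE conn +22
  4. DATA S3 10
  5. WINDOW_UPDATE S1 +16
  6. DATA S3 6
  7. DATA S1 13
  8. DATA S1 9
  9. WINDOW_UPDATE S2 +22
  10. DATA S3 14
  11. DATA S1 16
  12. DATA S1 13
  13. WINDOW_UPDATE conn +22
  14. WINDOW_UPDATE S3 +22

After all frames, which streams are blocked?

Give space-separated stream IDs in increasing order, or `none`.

Answer: S1

Derivation:
Op 1: conn=48 S1=24 S2=24 S3=24 blocked=[]
Op 2: conn=48 S1=24 S2=24 S3=44 blocked=[]
Op 3: conn=70 S1=24 S2=24 S3=44 blocked=[]
Op 4: conn=60 S1=24 S2=24 S3=34 blocked=[]
Op 5: conn=60 S1=40 S2=24 S3=34 blocked=[]
Op 6: conn=54 S1=40 S2=24 S3=28 blocked=[]
Op 7: conn=41 S1=27 S2=24 S3=28 blocked=[]
Op 8: conn=32 S1=18 S2=24 S3=28 blocked=[]
Op 9: conn=32 S1=18 S2=46 S3=28 blocked=[]
Op 10: conn=18 S1=18 S2=46 S3=14 blocked=[]
Op 11: conn=2 S1=2 S2=46 S3=14 blocked=[]
Op 12: conn=-11 S1=-11 S2=46 S3=14 blocked=[1, 2, 3]
Op 13: conn=11 S1=-11 S2=46 S3=14 blocked=[1]
Op 14: conn=11 S1=-11 S2=46 S3=36 blocked=[1]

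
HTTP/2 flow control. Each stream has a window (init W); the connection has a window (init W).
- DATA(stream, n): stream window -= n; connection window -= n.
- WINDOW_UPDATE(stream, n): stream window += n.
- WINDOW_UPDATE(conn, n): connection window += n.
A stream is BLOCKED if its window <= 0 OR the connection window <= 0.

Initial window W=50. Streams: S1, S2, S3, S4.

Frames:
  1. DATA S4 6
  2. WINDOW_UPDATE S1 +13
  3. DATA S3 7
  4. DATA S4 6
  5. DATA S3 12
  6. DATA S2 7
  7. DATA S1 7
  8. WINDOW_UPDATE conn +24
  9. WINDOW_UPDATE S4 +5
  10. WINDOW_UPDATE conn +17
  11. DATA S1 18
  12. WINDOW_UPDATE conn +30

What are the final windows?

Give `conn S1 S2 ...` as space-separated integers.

Answer: 58 38 43 31 43

Derivation:
Op 1: conn=44 S1=50 S2=50 S3=50 S4=44 blocked=[]
Op 2: conn=44 S1=63 S2=50 S3=50 S4=44 blocked=[]
Op 3: conn=37 S1=63 S2=50 S3=43 S4=44 blocked=[]
Op 4: conn=31 S1=63 S2=50 S3=43 S4=38 blocked=[]
Op 5: conn=19 S1=63 S2=50 S3=31 S4=38 blocked=[]
Op 6: conn=12 S1=63 S2=43 S3=31 S4=38 blocked=[]
Op 7: conn=5 S1=56 S2=43 S3=31 S4=38 blocked=[]
Op 8: conn=29 S1=56 S2=43 S3=31 S4=38 blocked=[]
Op 9: conn=29 S1=56 S2=43 S3=31 S4=43 blocked=[]
Op 10: conn=46 S1=56 S2=43 S3=31 S4=43 blocked=[]
Op 11: conn=28 S1=38 S2=43 S3=31 S4=43 blocked=[]
Op 12: conn=58 S1=38 S2=43 S3=31 S4=43 blocked=[]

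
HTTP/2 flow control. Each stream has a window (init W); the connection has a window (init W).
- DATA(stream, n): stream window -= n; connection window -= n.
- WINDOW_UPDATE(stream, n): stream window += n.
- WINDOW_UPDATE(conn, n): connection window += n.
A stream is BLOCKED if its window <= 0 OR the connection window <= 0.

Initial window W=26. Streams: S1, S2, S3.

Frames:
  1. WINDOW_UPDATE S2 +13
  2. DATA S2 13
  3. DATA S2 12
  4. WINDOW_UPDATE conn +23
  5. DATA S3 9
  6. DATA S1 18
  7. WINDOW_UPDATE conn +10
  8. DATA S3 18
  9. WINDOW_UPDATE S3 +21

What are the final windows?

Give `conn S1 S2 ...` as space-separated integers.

Op 1: conn=26 S1=26 S2=39 S3=26 blocked=[]
Op 2: conn=13 S1=26 S2=26 S3=26 blocked=[]
Op 3: conn=1 S1=26 S2=14 S3=26 blocked=[]
Op 4: conn=24 S1=26 S2=14 S3=26 blocked=[]
Op 5: conn=15 S1=26 S2=14 S3=17 blocked=[]
Op 6: conn=-3 S1=8 S2=14 S3=17 blocked=[1, 2, 3]
Op 7: conn=7 S1=8 S2=14 S3=17 blocked=[]
Op 8: conn=-11 S1=8 S2=14 S3=-1 blocked=[1, 2, 3]
Op 9: conn=-11 S1=8 S2=14 S3=20 blocked=[1, 2, 3]

Answer: -11 8 14 20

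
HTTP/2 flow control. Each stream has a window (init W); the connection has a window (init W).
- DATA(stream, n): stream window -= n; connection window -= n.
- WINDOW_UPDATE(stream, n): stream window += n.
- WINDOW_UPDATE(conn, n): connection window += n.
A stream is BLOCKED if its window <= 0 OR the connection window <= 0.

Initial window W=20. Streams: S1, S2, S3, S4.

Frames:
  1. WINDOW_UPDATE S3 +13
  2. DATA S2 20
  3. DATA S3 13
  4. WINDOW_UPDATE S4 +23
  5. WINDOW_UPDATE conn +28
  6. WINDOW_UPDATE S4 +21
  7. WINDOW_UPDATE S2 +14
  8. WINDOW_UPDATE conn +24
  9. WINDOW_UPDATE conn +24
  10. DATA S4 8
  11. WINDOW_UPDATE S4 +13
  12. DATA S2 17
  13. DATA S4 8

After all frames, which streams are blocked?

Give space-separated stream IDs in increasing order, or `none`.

Answer: S2

Derivation:
Op 1: conn=20 S1=20 S2=20 S3=33 S4=20 blocked=[]
Op 2: conn=0 S1=20 S2=0 S3=33 S4=20 blocked=[1, 2, 3, 4]
Op 3: conn=-13 S1=20 S2=0 S3=20 S4=20 blocked=[1, 2, 3, 4]
Op 4: conn=-13 S1=20 S2=0 S3=20 S4=43 blocked=[1, 2, 3, 4]
Op 5: conn=15 S1=20 S2=0 S3=20 S4=43 blocked=[2]
Op 6: conn=15 S1=20 S2=0 S3=20 S4=64 blocked=[2]
Op 7: conn=15 S1=20 S2=14 S3=20 S4=64 blocked=[]
Op 8: conn=39 S1=20 S2=14 S3=20 S4=64 blocked=[]
Op 9: conn=63 S1=20 S2=14 S3=20 S4=64 blocked=[]
Op 10: conn=55 S1=20 S2=14 S3=20 S4=56 blocked=[]
Op 11: conn=55 S1=20 S2=14 S3=20 S4=69 blocked=[]
Op 12: conn=38 S1=20 S2=-3 S3=20 S4=69 blocked=[2]
Op 13: conn=30 S1=20 S2=-3 S3=20 S4=61 blocked=[2]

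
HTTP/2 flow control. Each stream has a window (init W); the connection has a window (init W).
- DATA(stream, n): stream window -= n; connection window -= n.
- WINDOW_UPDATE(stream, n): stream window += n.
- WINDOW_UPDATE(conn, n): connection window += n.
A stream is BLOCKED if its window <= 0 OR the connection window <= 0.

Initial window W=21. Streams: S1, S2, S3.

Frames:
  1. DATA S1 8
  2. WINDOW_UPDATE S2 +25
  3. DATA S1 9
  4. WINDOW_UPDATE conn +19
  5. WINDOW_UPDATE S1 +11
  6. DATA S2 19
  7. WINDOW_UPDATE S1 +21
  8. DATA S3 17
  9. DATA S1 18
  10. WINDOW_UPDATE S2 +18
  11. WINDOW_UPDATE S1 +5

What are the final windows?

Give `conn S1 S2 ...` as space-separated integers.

Answer: -31 23 45 4

Derivation:
Op 1: conn=13 S1=13 S2=21 S3=21 blocked=[]
Op 2: conn=13 S1=13 S2=46 S3=21 blocked=[]
Op 3: conn=4 S1=4 S2=46 S3=21 blocked=[]
Op 4: conn=23 S1=4 S2=46 S3=21 blocked=[]
Op 5: conn=23 S1=15 S2=46 S3=21 blocked=[]
Op 6: conn=4 S1=15 S2=27 S3=21 blocked=[]
Op 7: conn=4 S1=36 S2=27 S3=21 blocked=[]
Op 8: conn=-13 S1=36 S2=27 S3=4 blocked=[1, 2, 3]
Op 9: conn=-31 S1=18 S2=27 S3=4 blocked=[1, 2, 3]
Op 10: conn=-31 S1=18 S2=45 S3=4 blocked=[1, 2, 3]
Op 11: conn=-31 S1=23 S2=45 S3=4 blocked=[1, 2, 3]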